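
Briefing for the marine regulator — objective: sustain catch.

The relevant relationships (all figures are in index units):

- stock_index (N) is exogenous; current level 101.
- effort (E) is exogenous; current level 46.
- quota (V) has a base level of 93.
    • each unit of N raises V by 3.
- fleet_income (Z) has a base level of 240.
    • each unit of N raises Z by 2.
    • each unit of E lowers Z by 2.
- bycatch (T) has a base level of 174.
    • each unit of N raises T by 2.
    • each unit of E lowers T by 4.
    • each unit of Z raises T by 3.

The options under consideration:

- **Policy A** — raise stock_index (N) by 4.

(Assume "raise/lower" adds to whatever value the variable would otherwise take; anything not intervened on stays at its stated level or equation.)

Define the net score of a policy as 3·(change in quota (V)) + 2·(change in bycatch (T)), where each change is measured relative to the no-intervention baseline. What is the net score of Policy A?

100

Baseline:
  N = 101
  E = 46
  V = 93 + 3·101 = 396
  Z = 240 + 2·101 − 2·46 = 350
  T = 174 + 2·101 − 4·46 + 3·350 = 1242
Policy A (N + 4):
  N = 101 + 4 = 105
  E = 46
  V = 93 + 3·105 = 408
  Z = 240 + 2·105 − 2·46 = 358
  T = 174 + 2·105 − 4·46 + 3·358 = 1274
ΔV = 408 − 396 = 12; ΔT = 1274 − 1242 = 32
Score = 3·12 + 2·32 = 100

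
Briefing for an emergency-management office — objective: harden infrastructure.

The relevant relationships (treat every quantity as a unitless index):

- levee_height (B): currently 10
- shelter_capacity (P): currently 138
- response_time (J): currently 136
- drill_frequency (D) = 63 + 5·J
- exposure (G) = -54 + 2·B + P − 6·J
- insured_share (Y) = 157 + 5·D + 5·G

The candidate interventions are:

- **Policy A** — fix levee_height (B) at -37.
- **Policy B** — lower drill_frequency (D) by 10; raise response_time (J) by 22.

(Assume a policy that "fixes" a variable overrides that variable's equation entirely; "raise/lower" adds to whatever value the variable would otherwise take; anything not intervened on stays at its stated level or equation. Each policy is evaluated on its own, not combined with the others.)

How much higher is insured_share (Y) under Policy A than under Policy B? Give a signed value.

-310

Policy A (B := -37):
  B = -37
  P = 138
  J = 136
  D = 63 + 5·136 = 743
  G = -54 + 2·(-37) + 138 − 6·136 = -806
  Y = 157 + 5·743 + 5·(-806) = -158
Policy B (D − 10, J + 22):
  B = 10
  P = 138
  J = 136 + 22 = 158
  D = 63 + 5·158 (−10 from intervention) = 843
  G = -54 + 2·10 + 138 − 6·158 = -844
  Y = 157 + 5·843 + 5·(-844) = 152
Y: -158 − 152 = -310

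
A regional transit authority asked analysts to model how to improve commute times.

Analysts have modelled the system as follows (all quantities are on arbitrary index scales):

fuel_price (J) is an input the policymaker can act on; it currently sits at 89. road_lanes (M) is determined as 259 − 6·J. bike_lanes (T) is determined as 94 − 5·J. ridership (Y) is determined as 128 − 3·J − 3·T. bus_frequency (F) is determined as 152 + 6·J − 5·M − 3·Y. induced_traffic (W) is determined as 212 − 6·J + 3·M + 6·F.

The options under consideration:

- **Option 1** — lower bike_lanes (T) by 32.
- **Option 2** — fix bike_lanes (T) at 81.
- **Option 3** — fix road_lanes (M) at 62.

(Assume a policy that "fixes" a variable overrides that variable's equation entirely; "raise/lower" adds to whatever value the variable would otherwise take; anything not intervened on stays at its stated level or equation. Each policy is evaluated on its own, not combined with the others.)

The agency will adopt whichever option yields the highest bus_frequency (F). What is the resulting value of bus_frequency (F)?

Option 1 (T − 32):
  J = 89
  M = 259 − 6·89 = -275
  T = 94 − 5·89 (−32 from intervention) = -383
  Y = 128 − 3·89 − 3·(-383) = 1010
  F = 152 + 6·89 − 5·(-275) − 3·1010 = -969
Option 2 (T := 81):
  J = 89
  M = 259 − 6·89 = -275
  T = 81
  Y = 128 − 3·89 − 3·81 = -382
  F = 152 + 6·89 − 5·(-275) − 3·(-382) = 3207
Option 3 (M := 62):
  J = 89
  M = 62
  T = 94 − 5·89 = -351
  Y = 128 − 3·89 − 3·(-351) = 914
  F = 152 + 6·89 − 5·62 − 3·914 = -2366
Comparing — Option 1: F=-969, Option 2: F=3207, Option 3: F=-2366. Highest is 3207 (Option 2).

3207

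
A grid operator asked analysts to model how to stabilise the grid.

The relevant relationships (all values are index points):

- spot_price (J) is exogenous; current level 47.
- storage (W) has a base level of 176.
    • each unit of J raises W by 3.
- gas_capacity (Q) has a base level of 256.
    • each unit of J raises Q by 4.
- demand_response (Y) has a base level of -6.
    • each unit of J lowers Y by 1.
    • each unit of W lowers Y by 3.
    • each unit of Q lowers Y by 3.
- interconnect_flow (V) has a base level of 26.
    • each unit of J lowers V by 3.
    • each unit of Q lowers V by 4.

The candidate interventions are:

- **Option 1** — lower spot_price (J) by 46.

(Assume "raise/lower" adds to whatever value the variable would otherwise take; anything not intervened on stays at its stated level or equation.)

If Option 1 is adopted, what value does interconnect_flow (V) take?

-1017

Option 1 (J − 46):
  J = 47 − 46 = 1
  Q = 256 + 4·1 = 260
  V = 26 − 3·1 − 4·260 = -1017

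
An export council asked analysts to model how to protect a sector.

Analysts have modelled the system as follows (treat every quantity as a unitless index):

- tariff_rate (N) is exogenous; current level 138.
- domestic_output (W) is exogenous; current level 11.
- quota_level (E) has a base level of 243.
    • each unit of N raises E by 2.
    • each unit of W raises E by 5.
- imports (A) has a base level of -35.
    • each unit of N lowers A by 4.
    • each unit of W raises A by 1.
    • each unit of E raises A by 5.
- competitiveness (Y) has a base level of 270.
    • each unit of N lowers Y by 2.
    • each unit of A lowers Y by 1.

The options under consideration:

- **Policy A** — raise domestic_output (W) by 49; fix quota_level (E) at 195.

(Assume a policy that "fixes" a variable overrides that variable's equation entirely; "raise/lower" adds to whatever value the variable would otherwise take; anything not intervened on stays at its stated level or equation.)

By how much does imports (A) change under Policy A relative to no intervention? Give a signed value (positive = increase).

-1846

Baseline:
  N = 138
  W = 11
  E = 243 + 2·138 + 5·11 = 574
  A = -35 − 4·138 + 11 + 5·574 = 2294
Policy A (W + 49, E := 195):
  N = 138
  W = 11 + 49 = 60
  E = 195
  A = -35 − 4·138 + 60 + 5·195 = 448
Change in A: 448 − 2294 = -1846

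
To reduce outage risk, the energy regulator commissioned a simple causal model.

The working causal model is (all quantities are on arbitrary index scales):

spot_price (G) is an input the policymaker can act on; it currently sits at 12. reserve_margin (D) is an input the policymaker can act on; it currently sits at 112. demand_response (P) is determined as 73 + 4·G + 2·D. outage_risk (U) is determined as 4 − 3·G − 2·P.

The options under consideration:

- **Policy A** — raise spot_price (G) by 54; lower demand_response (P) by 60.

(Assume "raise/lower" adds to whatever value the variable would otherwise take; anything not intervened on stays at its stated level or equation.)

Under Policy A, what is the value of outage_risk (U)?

-1196

Policy A (G + 54, P − 60):
  G = 12 + 54 = 66
  D = 112
  P = 73 + 4·66 + 2·112 (−60 from intervention) = 501
  U = 4 − 3·66 − 2·501 = -1196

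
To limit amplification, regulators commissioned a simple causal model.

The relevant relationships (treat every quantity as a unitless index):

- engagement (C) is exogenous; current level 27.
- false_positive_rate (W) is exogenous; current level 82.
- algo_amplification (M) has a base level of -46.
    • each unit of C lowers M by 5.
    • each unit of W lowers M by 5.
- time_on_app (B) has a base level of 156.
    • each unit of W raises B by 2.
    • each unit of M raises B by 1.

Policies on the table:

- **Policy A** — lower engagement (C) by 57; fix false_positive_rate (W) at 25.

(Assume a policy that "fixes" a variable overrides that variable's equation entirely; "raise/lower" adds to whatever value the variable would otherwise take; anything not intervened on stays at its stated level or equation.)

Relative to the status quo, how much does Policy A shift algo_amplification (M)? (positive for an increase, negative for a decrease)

Baseline:
  C = 27
  W = 82
  M = -46 − 5·27 − 5·82 = -591
Policy A (C − 57, W := 25):
  C = 27 − 57 = -30
  W = 25
  M = -46 − 5·(-30) − 5·25 = -21
Change in M: -21 − (-591) = 570

570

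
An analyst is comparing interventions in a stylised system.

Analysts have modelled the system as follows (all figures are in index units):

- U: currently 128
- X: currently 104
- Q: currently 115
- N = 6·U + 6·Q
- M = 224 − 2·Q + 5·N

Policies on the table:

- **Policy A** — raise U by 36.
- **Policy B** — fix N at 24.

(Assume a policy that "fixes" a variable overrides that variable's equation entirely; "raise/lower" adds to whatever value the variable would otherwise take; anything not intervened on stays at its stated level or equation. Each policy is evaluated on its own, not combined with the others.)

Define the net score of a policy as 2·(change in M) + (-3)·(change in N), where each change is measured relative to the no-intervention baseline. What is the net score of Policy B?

Baseline:
  U = 128
  Q = 115
  N = 0 + 6·128 + 6·115 = 1458
  M = 224 − 2·115 + 5·1458 = 7284
Policy B (N := 24):
  U = 128
  Q = 115
  N = 24
  M = 224 − 2·115 + 5·24 = 114
ΔM = 114 − 7284 = -7170; ΔN = 24 − 1458 = -1434
Score = 2·(-7170) + (-3)·(-1434) = -10038

-10038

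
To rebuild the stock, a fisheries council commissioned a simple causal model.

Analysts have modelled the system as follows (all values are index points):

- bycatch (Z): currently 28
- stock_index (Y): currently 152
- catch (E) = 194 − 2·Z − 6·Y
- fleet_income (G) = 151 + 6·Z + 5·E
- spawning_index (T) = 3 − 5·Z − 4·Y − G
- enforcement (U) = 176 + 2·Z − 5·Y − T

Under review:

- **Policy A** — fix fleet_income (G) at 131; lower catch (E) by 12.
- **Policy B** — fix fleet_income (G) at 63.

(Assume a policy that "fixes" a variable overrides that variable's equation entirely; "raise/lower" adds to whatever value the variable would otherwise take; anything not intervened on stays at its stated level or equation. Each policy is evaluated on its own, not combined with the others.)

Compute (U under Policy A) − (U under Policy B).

68

Policy A (G := 131, E − 12):
  Z = 28
  Y = 152
  E = 194 − 2·28 − 6·152 (−12 from intervention) = -786
  G = 131
  T = 3 − 5·28 − 4·152 − 131 = -876
  U = 176 + 2·28 − 5·152 − (-876) = 348
Policy B (G := 63):
  Z = 28
  Y = 152
  E = 194 − 2·28 − 6·152 = -774
  G = 63
  T = 3 − 5·28 − 4·152 − 63 = -808
  U = 176 + 2·28 − 5·152 − (-808) = 280
U: 348 − 280 = 68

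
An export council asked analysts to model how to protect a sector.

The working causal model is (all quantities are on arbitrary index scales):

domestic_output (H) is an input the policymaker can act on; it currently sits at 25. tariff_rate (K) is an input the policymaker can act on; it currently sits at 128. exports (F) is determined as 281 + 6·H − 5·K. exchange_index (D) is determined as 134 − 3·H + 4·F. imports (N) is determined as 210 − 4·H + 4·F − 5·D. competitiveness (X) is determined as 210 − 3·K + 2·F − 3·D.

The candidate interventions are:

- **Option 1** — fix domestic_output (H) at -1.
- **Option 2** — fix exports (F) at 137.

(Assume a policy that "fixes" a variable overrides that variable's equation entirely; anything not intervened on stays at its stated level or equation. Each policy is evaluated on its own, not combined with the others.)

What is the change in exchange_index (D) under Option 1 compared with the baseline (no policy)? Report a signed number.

Baseline:
  H = 25
  K = 128
  F = 281 + 6·25 − 5·128 = -209
  D = 134 − 3·25 + 4·(-209) = -777
Option 1 (H := -1):
  H = -1
  K = 128
  F = 281 + 6·(-1) − 5·128 = -365
  D = 134 − 3·(-1) + 4·(-365) = -1323
Change in D: -1323 − (-777) = -546

-546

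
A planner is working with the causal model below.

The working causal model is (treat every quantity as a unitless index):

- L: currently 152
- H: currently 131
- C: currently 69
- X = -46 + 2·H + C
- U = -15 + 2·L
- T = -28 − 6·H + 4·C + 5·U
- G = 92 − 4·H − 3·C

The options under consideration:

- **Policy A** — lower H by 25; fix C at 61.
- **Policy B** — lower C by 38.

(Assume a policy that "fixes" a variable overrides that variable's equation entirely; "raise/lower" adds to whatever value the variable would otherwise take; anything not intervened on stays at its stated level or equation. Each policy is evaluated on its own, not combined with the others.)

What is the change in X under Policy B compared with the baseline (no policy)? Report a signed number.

Baseline:
  H = 131
  C = 69
  X = -46 + 2·131 + 69 = 285
Policy B (C − 38):
  H = 131
  C = 69 − 38 = 31
  X = -46 + 2·131 + 31 = 247
Change in X: 247 − 285 = -38

-38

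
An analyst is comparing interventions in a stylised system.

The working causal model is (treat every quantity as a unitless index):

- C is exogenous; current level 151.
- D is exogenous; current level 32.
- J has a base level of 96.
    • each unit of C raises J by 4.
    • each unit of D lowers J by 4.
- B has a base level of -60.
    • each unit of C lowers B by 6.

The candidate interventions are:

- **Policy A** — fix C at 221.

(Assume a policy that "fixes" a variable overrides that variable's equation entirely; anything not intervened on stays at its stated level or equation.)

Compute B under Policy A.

-1386

Policy A (C := 221):
  C = 221
  B = -60 − 6·221 = -1386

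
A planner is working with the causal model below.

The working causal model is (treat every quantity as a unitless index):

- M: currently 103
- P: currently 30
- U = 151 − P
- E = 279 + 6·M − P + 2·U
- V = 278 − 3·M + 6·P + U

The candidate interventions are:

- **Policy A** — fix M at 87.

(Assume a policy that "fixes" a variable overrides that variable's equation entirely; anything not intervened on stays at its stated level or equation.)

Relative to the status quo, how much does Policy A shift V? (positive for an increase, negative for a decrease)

Baseline:
  M = 103
  P = 30
  U = 151 − 30 = 121
  V = 278 − 3·103 + 6·30 + 121 = 270
Policy A (M := 87):
  M = 87
  P = 30
  U = 151 − 30 = 121
  V = 278 − 3·87 + 6·30 + 121 = 318
Change in V: 318 − 270 = 48

48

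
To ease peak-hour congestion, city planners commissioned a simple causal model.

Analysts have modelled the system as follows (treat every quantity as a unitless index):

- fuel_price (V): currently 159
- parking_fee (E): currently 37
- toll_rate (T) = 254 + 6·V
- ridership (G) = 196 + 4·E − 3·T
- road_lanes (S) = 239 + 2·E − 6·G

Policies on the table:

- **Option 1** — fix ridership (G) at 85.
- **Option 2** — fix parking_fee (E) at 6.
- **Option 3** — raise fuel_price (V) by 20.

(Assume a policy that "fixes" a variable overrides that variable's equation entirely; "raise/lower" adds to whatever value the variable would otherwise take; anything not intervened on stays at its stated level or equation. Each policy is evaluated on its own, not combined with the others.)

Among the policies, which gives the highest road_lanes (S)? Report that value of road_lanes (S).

Option 1 (G := 85):
  V = 159
  E = 37
  T = 254 + 6·159 = 1208
  G = 85
  S = 239 + 2·37 − 6·85 = -197
Option 2 (E := 6):
  V = 159
  E = 6
  T = 254 + 6·159 = 1208
  G = 196 + 4·6 − 3·1208 = -3404
  S = 239 + 2·6 − 6·(-3404) = 20675
Option 3 (V + 20):
  V = 159 + 20 = 179
  E = 37
  T = 254 + 6·179 = 1328
  G = 196 + 4·37 − 3·1328 = -3640
  S = 239 + 2·37 − 6·(-3640) = 22153
Comparing — Option 1: S=-197, Option 2: S=20675, Option 3: S=22153. Highest is 22153 (Option 3).

22153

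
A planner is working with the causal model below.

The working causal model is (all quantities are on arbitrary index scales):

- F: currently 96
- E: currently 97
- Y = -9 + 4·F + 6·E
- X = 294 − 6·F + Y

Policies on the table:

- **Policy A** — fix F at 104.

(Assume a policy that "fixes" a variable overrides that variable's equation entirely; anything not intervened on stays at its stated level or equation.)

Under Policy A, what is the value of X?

659

Policy A (F := 104):
  F = 104
  E = 97
  Y = -9 + 4·104 + 6·97 = 989
  X = 294 − 6·104 + 989 = 659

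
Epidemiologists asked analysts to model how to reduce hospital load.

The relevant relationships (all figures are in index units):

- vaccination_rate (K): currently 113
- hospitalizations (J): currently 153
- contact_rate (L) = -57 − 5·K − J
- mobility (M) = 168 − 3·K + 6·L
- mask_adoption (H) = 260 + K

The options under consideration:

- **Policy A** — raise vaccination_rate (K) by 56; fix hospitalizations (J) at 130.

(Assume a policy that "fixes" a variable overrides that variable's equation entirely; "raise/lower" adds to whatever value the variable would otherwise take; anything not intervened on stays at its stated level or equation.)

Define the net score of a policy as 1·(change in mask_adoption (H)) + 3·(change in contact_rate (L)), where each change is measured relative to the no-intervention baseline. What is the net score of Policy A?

Baseline:
  K = 113
  J = 153
  L = -57 − 5·113 − 153 = -775
  H = 260 + 113 = 373
Policy A (K + 56, J := 130):
  K = 113 + 56 = 169
  J = 130
  L = -57 − 5·169 − 130 = -1032
  H = 260 + 169 = 429
ΔH = 429 − 373 = 56; ΔL = -1032 − (-775) = -257
Score = 1·56 + 3·(-257) = -715

-715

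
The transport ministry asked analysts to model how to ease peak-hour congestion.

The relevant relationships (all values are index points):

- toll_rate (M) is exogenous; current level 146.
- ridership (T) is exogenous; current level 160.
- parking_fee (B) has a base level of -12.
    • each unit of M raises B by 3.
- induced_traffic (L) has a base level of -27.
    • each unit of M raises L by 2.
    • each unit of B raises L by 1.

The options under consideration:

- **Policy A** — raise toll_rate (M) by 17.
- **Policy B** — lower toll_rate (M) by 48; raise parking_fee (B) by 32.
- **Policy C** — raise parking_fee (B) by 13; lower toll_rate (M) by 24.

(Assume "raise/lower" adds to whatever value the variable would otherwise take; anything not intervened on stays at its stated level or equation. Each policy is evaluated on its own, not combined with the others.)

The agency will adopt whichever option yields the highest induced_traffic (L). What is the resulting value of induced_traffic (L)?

776

Policy A (M + 17):
  M = 146 + 17 = 163
  B = -12 + 3·163 = 477
  L = -27 + 2·163 + 477 = 776
Policy B (M − 48, B + 32):
  M = 146 − 48 = 98
  B = -12 + 3·98 (+32 from intervention) = 314
  L = -27 + 2·98 + 314 = 483
Policy C (B + 13, M − 24):
  M = 146 − 24 = 122
  B = -12 + 3·122 (+13 from intervention) = 367
  L = -27 + 2·122 + 367 = 584
Comparing — Policy A: L=776, Policy B: L=483, Policy C: L=584. Highest is 776 (Policy A).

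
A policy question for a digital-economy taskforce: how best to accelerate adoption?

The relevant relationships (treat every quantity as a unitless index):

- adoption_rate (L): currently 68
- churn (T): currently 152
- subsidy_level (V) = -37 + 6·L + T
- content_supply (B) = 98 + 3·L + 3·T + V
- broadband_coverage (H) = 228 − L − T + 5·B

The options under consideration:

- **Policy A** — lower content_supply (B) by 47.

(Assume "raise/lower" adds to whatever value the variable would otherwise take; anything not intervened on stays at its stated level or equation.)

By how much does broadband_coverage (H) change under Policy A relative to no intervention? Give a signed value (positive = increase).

-235

Baseline:
  L = 68
  T = 152
  V = -37 + 6·68 + 152 = 523
  B = 98 + 3·68 + 3·152 + 523 = 1281
  H = 228 − 68 − 152 + 5·1281 = 6413
Policy A (B − 47):
  L = 68
  T = 152
  V = -37 + 6·68 + 152 = 523
  B = 98 + 3·68 + 3·152 + 523 (−47 from intervention) = 1234
  H = 228 − 68 − 152 + 5·1234 = 6178
Change in H: 6178 − 6413 = -235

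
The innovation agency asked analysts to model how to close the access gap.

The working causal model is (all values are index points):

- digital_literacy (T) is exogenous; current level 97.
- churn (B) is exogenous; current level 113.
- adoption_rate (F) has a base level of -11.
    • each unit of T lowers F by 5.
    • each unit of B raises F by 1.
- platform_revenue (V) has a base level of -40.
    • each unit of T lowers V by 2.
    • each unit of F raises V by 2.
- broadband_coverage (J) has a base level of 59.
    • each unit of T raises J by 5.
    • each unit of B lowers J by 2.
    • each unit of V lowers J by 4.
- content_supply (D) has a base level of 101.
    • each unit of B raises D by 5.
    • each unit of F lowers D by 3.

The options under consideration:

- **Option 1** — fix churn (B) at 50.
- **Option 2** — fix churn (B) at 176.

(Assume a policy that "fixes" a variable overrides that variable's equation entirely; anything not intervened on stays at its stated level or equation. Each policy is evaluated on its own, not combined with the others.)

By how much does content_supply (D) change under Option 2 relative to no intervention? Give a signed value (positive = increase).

Baseline:
  T = 97
  B = 113
  F = -11 − 5·97 + 113 = -383
  D = 101 + 5·113 − 3·(-383) = 1815
Option 2 (B := 176):
  T = 97
  B = 176
  F = -11 − 5·97 + 176 = -320
  D = 101 + 5·176 − 3·(-320) = 1941
Change in D: 1941 − 1815 = 126

126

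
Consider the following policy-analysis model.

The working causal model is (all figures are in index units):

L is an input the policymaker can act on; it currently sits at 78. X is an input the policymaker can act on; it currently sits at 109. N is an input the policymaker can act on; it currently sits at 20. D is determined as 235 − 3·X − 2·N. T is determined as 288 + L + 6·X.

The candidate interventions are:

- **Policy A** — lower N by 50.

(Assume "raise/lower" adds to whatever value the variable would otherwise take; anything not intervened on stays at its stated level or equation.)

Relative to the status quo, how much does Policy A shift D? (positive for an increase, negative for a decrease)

Baseline:
  X = 109
  N = 20
  D = 235 − 3·109 − 2·20 = -132
Policy A (N − 50):
  X = 109
  N = 20 − 50 = -30
  D = 235 − 3·109 − 2·(-30) = -32
Change in D: -32 − (-132) = 100

100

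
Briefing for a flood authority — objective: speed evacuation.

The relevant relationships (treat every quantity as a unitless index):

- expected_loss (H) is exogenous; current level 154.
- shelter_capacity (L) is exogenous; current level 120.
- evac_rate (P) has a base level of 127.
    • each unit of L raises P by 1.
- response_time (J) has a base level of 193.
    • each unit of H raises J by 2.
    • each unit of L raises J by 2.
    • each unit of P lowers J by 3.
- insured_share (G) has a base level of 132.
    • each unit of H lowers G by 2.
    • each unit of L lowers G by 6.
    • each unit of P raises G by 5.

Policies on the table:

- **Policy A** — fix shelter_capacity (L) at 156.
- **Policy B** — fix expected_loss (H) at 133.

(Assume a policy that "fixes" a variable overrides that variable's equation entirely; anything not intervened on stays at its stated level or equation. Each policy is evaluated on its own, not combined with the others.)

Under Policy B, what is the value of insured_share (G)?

381

Policy B (H := 133):
  H = 133
  L = 120
  P = 127 + 120 = 247
  G = 132 − 2·133 − 6·120 + 5·247 = 381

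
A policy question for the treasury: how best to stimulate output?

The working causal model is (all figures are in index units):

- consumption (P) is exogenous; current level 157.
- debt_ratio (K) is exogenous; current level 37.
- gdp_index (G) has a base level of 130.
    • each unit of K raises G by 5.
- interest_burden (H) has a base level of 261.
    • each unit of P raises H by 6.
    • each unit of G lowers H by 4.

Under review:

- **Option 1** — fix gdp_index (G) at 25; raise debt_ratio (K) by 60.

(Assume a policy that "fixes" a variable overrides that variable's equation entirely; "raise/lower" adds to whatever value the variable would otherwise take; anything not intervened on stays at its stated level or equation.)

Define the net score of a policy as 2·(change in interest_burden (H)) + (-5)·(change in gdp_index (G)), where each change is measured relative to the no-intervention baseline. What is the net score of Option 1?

3770

Baseline:
  P = 157
  K = 37
  G = 130 + 5·37 = 315
  H = 261 + 6·157 − 4·315 = -57
Option 1 (G := 25, K + 60):
  P = 157
  K = 37 + 60 = 97
  G = 25
  H = 261 + 6·157 − 4·25 = 1103
ΔH = 1103 − (-57) = 1160; ΔG = 25 − 315 = -290
Score = 2·1160 + (-5)·(-290) = 3770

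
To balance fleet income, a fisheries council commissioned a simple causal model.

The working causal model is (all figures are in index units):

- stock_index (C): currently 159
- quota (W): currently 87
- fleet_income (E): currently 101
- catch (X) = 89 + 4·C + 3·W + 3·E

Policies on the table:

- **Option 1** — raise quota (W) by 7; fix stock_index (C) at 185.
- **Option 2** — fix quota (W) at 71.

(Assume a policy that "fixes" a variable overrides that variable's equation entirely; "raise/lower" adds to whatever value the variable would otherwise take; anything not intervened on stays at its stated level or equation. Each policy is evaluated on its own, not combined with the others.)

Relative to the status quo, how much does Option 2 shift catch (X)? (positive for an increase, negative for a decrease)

Baseline:
  C = 159
  W = 87
  E = 101
  X = 89 + 4·159 + 3·87 + 3·101 = 1289
Option 2 (W := 71):
  C = 159
  W = 71
  E = 101
  X = 89 + 4·159 + 3·71 + 3·101 = 1241
Change in X: 1241 − 1289 = -48

-48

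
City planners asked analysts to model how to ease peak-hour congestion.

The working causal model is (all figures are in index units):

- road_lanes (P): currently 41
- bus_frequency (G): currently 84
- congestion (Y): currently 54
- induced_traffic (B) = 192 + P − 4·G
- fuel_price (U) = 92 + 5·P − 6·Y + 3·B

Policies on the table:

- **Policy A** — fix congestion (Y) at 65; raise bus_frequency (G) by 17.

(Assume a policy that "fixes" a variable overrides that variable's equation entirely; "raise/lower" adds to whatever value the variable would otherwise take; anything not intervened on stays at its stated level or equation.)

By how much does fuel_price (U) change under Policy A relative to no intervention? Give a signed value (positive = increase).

Baseline:
  P = 41
  G = 84
  Y = 54
  B = 192 + 41 − 4·84 = -103
  U = 92 + 5·41 − 6·54 + 3·(-103) = -336
Policy A (Y := 65, G + 17):
  P = 41
  G = 84 + 17 = 101
  Y = 65
  B = 192 + 41 − 4·101 = -171
  U = 92 + 5·41 − 6·65 + 3·(-171) = -606
Change in U: -606 − (-336) = -270

-270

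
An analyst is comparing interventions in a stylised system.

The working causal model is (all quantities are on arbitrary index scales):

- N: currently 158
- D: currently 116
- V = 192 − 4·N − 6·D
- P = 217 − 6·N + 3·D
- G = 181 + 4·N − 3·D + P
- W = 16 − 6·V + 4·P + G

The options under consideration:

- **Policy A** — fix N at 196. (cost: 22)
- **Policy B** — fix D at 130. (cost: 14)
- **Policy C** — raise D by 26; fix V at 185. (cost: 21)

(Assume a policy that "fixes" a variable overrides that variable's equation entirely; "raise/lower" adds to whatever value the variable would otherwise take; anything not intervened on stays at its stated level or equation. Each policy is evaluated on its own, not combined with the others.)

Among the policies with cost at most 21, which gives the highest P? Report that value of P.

-305

Policy B (D := 130):
  N = 158
  D = 130
  P = 217 − 6·158 + 3·130 = -341
Policy C (D + 26, V := 185):
  N = 158
  D = 116 + 26 = 142
  P = 217 − 6·158 + 3·142 = -305
Comparing — Policy B: P=-341, Policy C: P=-305. Highest is -305 (Policy C).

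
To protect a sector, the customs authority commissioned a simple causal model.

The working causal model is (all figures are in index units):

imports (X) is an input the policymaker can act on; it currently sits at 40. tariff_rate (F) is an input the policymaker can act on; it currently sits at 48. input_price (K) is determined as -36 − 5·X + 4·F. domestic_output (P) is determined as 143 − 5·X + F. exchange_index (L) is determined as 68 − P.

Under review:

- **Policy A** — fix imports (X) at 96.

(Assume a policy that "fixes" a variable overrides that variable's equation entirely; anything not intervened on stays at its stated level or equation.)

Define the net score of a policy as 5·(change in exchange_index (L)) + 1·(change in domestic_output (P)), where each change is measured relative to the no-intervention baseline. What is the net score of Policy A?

1120

Baseline:
  X = 40
  F = 48
  P = 143 − 5·40 + 48 = -9
  L = 68 − (-9) = 77
Policy A (X := 96):
  X = 96
  F = 48
  P = 143 − 5·96 + 48 = -289
  L = 68 − (-289) = 357
ΔL = 357 − 77 = 280; ΔP = -289 − (-9) = -280
Score = 5·280 + 1·(-280) = 1120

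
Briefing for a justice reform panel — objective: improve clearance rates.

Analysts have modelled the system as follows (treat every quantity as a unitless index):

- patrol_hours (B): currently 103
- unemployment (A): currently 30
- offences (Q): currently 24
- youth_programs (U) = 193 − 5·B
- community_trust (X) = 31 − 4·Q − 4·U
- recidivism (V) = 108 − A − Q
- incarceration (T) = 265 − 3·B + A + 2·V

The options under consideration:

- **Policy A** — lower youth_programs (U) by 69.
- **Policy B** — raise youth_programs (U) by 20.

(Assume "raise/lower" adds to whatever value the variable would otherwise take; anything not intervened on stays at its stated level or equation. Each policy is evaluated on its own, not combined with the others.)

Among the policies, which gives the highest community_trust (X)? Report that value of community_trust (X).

1499

Policy A (U − 69):
  B = 103
  Q = 24
  U = 193 − 5·103 (−69 from intervention) = -391
  X = 31 − 4·24 − 4·(-391) = 1499
Policy B (U + 20):
  B = 103
  Q = 24
  U = 193 − 5·103 (+20 from intervention) = -302
  X = 31 − 4·24 − 4·(-302) = 1143
Comparing — Policy A: X=1499, Policy B: X=1143. Highest is 1499 (Policy A).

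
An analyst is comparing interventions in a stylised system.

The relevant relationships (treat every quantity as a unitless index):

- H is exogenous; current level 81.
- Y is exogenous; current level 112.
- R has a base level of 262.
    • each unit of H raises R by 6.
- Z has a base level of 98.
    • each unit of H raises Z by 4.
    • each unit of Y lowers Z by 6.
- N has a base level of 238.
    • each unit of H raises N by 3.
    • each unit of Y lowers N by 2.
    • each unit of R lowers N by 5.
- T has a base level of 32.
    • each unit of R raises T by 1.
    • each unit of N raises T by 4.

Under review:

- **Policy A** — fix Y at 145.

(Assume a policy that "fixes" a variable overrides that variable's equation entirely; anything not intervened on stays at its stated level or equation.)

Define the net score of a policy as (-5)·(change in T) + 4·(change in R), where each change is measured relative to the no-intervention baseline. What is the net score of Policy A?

1320

Baseline:
  H = 81
  Y = 112
  R = 262 + 6·81 = 748
  N = 238 + 3·81 − 2·112 − 5·748 = -3483
  T = 32 + 748 + 4·(-3483) = -13152
Policy A (Y := 145):
  H = 81
  Y = 145
  R = 262 + 6·81 = 748
  N = 238 + 3·81 − 2·145 − 5·748 = -3549
  T = 32 + 748 + 4·(-3549) = -13416
ΔT = -13416 − (-13152) = -264; ΔR = 748 − 748 = 0
Score = (-5)·(-264) + 4·0 = 1320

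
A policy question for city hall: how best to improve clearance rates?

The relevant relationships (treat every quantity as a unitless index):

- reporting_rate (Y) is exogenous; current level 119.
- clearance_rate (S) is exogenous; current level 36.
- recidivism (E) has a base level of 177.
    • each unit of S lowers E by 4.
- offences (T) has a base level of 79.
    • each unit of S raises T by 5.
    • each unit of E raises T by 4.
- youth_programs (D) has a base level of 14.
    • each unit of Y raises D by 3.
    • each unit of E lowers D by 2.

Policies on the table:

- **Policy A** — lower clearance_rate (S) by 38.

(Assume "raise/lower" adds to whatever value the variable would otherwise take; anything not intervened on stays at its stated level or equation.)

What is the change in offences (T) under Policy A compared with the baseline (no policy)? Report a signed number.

Baseline:
  S = 36
  E = 177 − 4·36 = 33
  T = 79 + 5·36 + 4·33 = 391
Policy A (S − 38):
  S = 36 − 38 = -2
  E = 177 − 4·(-2) = 185
  T = 79 + 5·(-2) + 4·185 = 809
Change in T: 809 − 391 = 418

418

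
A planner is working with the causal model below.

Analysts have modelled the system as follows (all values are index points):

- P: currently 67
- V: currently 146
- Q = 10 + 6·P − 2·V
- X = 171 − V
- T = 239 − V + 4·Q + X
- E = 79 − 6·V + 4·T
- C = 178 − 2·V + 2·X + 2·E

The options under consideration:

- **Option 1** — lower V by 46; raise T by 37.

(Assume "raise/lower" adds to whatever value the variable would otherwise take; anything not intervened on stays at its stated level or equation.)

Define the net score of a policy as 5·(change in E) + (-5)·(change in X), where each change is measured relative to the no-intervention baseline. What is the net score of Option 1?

Baseline:
  P = 67
  V = 146
  Q = 10 + 6·67 − 2·146 = 120
  X = 171 − 146 = 25
  T = 239 − 146 + 4·120 + 25 = 598
  E = 79 − 6·146 + 4·598 = 1595
Option 1 (V − 46, T + 37):
  P = 67
  V = 146 − 46 = 100
  Q = 10 + 6·67 − 2·100 = 212
  X = 171 − 100 = 71
  T = 239 − 100 + 4·212 + 71 (+37 from intervention) = 1095
  E = 79 − 6·100 + 4·1095 = 3859
ΔE = 3859 − 1595 = 2264; ΔX = 71 − 25 = 46
Score = 5·2264 + (-5)·46 = 11090

11090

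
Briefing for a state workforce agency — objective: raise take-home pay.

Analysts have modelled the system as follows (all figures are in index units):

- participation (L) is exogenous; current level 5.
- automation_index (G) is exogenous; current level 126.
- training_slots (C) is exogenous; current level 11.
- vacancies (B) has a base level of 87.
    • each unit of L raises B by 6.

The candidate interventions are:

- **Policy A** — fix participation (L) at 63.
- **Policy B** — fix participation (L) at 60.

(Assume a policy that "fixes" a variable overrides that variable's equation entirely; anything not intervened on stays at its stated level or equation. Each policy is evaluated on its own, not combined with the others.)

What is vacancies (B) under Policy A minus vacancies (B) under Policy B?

18

Policy A (L := 63):
  L = 63
  B = 87 + 6·63 = 465
Policy B (L := 60):
  L = 60
  B = 87 + 6·60 = 447
B: 465 − 447 = 18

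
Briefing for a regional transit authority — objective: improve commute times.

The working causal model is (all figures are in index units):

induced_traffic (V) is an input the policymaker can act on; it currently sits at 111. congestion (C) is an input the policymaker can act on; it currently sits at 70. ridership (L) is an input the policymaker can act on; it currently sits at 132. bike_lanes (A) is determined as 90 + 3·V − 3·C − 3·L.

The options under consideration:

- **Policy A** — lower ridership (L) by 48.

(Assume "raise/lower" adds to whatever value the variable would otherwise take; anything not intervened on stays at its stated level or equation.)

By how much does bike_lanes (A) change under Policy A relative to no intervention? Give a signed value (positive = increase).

144

Baseline:
  V = 111
  C = 70
  L = 132
  A = 90 + 3·111 − 3·70 − 3·132 = -183
Policy A (L − 48):
  V = 111
  C = 70
  L = 132 − 48 = 84
  A = 90 + 3·111 − 3·70 − 3·84 = -39
Change in A: -39 − (-183) = 144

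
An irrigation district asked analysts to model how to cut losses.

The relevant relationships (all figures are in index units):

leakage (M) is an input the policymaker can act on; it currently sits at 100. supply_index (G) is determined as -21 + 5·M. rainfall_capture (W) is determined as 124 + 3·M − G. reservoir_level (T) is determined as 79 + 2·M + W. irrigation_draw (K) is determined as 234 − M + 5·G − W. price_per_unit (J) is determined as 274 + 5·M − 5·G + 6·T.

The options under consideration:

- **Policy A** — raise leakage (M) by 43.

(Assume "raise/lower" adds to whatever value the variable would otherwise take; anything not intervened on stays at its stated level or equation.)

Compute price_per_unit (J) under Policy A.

Policy A (M + 43):
  M = 100 + 43 = 143
  G = -21 + 5·143 = 694
  W = 124 + 3·143 − 694 = -141
  T = 79 + 2·143 + (-141) = 224
  J = 274 + 5·143 − 5·694 + 6·224 = -1137

-1137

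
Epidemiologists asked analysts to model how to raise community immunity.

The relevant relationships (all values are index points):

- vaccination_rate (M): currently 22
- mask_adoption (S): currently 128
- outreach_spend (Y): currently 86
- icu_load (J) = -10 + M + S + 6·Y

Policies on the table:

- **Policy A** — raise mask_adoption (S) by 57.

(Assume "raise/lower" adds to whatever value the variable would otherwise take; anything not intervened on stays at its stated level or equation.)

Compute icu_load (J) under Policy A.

713

Policy A (S + 57):
  M = 22
  S = 128 + 57 = 185
  Y = 86
  J = -10 + 22 + 185 + 6·86 = 713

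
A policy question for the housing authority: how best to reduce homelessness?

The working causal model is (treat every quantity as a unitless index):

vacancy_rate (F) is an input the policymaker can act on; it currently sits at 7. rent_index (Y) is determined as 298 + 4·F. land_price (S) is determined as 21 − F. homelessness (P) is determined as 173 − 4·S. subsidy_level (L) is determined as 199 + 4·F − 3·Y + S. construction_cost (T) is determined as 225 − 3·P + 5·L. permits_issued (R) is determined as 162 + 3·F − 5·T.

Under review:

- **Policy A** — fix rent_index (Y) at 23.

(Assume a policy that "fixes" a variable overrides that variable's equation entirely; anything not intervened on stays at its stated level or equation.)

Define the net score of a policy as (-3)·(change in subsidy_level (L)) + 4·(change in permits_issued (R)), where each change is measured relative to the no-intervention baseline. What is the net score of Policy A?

-93627

Baseline:
  F = 7
  Y = 298 + 4·7 = 326
  S = 21 − 7 = 14
  P = 173 − 4·14 = 117
  L = 199 + 4·7 − 3·326 + 14 = -737
  T = 225 − 3·117 + 5·(-737) = -3811
  R = 162 + 3·7 − 5·(-3811) = 19238
Policy A (Y := 23):
  F = 7
  Y = 23
  S = 21 − 7 = 14
  P = 173 − 4·14 = 117
  L = 199 + 4·7 − 3·23 + 14 = 172
  T = 225 − 3·117 + 5·172 = 734
  R = 162 + 3·7 − 5·734 = -3487
ΔL = 172 − (-737) = 909; ΔR = -3487 − 19238 = -22725
Score = (-3)·909 + 4·(-22725) = -93627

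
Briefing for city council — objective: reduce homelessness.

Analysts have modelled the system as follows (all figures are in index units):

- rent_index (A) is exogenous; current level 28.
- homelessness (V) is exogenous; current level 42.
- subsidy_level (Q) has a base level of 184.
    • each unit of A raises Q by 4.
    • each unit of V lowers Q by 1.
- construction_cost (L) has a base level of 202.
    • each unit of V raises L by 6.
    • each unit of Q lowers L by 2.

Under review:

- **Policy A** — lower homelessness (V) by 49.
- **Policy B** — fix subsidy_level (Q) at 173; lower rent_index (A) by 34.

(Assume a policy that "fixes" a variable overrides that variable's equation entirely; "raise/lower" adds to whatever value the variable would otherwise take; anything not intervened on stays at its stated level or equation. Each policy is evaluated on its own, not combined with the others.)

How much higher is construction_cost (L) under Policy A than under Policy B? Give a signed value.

-554

Policy A (V − 49):
  A = 28
  V = 42 − 49 = -7
  Q = 184 + 4·28 − (-7) = 303
  L = 202 + 6·(-7) − 2·303 = -446
Policy B (Q := 173, A − 34):
  A = 28 − 34 = -6
  V = 42
  Q = 173
  L = 202 + 6·42 − 2·173 = 108
L: -446 − 108 = -554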